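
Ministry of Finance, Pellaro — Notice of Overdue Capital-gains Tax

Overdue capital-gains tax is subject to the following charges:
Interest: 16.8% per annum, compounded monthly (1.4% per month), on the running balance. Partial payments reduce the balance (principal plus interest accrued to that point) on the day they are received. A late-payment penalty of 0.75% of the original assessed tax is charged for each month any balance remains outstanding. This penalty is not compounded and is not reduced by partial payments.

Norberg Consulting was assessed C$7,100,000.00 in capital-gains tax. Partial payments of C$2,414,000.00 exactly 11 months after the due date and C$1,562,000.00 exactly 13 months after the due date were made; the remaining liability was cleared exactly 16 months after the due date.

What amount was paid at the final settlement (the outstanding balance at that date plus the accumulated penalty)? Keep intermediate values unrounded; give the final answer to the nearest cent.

Balance at month 11: C$7,100,000.0000 × (1 + 0.014)^11 = C$8,273,244.3938…
After C$2,414,000.00 payment: C$8,273,244.3938… − C$2,414,000.00 = C$5,859,244.3938…
Balance at month 13: C$5,859,244.3938… × (1 + 0.014)^2 = C$6,024,451.6487…
After C$1,562,000.00 payment: C$6,024,451.6487… − C$1,562,000.00 = C$4,462,451.6487…
Balance at month 16: C$4,462,451.6487… × (1 + 0.014)^3 = C$4,652,510.7845…
Penalty: 16 × 0.75% × C$7,100,000.00 = C$852,000.00
Final settlement = outstanding balance + penalty = C$4,652,510.7845… + C$852,000.00 = C$5,504,510.78

C$5,504,510.78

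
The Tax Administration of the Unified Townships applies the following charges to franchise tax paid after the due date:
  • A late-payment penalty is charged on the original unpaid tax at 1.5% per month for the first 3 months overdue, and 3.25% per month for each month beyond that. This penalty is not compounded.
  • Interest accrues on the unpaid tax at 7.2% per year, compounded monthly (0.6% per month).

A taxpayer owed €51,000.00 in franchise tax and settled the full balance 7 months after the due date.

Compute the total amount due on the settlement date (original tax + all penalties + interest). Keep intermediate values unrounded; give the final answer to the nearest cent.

€62,105.94

Penalty, months 1–3: 3 × 1.5% × €51,000.00 = €2,295.00
Penalty, months 4–7: 4 × 3.25% × €51,000.00 = €6,630.00
Interest: €51,000.00 × ((1 + 0.006)^7 − 1) = €51,000.00 × 0.0427636… = €2,180.9439…
Total = €51,000.00 + €8,925.0000 + €2,180.9439… = €62,105.94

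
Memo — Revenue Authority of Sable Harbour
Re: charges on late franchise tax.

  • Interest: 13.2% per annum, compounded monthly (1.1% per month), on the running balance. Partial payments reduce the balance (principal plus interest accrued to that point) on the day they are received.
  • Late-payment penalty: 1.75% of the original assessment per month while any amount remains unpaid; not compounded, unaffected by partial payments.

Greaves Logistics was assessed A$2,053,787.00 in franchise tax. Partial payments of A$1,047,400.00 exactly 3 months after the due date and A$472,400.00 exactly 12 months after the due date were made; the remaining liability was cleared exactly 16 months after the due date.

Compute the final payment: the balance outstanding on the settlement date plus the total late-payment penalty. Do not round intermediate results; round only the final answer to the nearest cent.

Balance at month 3: A$2,053,787.0000 × (1 + 0.011)^3 = A$2,122,310.2293…
After A$1,047,400.00 payment: A$2,122,310.2293… − A$1,047,400.00 = A$1,074,910.2293…
Balance at month 12: A$1,074,910.2293… × (1 + 0.011)^9 = A$1,186,130.8351…
After A$472,400.00 payment: A$1,186,130.8351… − A$472,400.00 = A$713,730.8351…
Balance at month 16: A$713,730.8351… × (1 + 0.011)^4 = A$745,656.9708…
Penalty: 16 × 1.75% × A$2,053,787.00 = A$575,060.36
Final settlement = outstanding balance + penalty = A$745,656.9708… + A$575,060.36 = A$1,320,717.33

A$1,320,717.33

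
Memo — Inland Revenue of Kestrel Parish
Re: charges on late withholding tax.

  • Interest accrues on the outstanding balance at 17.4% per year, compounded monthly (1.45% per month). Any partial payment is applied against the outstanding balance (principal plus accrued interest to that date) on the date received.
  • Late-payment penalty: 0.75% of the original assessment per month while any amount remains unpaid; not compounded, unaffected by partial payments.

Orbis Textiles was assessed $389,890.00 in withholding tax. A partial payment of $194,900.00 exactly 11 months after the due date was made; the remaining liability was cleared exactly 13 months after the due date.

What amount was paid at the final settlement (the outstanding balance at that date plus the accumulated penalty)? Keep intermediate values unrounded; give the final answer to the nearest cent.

$307,552.06

Balance at month 11: $389,890.0000 × (1 + 0.0145)^11 = $456,787.9739…
After $194,900.00 payment: $456,787.9739… − $194,900.00 = $261,887.9739…
Balance at month 13: $261,887.9739… × (1 + 0.0145)^2 = $269,537.7871…
Penalty: 13 × 0.75% × $389,890.00 = $38,014.28…
Final settlement = outstanding balance + penalty = $269,537.7871… + $38,014.28… = $307,552.06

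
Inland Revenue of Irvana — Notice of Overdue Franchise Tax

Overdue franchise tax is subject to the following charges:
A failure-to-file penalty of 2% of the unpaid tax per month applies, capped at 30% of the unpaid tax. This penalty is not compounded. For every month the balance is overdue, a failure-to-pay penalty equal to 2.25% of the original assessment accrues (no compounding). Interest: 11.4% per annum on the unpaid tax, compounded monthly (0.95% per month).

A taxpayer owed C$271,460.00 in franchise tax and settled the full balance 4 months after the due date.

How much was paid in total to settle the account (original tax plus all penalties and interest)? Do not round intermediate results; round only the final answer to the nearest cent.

C$328,071.61

Failure-to-file: 4 × 2% × C$271,460.00 = C$21,716.80 (under the 30% cap)
Failure-to-pay penalty = 2.25% × C$271,460.00 × 4 mo = C$24,431.40
Interest: C$271,460.00 × ((1 + 0.0095)^4 − 1) = C$271,460.00 × 0.0385449… = C$10,463.4088…
Total = C$271,460.00 + C$46,148.2000 + C$10,463.4088… = C$328,071.61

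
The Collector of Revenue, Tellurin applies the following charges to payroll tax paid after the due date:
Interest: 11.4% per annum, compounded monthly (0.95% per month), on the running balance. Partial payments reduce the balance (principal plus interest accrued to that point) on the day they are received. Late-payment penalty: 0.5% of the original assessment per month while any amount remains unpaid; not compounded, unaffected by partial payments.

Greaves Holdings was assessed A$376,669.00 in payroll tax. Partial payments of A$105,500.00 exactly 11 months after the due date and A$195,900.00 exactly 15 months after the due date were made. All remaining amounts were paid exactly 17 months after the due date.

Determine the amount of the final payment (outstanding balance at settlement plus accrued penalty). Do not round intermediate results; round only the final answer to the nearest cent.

A$163,070.31

Balance at month 11: A$376,669.0000 × (1 + 0.0095)^11 = A$417,954.9135…
After A$105,500.00 payment: A$417,954.9135… − A$105,500.00 = A$312,454.9135…
Balance at month 15: A$312,454.9135… × (1 + 0.0095)^4 = A$324,498.4686…
After A$195,900.00 payment: A$324,498.4686… − A$195,900.00 = A$128,598.4686…
Balance at month 17: A$128,598.4686… × (1 + 0.0095)^2 = A$131,053.4455…
Penalty: 17 × 0.5% × A$376,669.00 = A$32,016.87…
Final settlement = outstanding balance + penalty = A$131,053.4455… + A$32,016.87… = A$163,070.31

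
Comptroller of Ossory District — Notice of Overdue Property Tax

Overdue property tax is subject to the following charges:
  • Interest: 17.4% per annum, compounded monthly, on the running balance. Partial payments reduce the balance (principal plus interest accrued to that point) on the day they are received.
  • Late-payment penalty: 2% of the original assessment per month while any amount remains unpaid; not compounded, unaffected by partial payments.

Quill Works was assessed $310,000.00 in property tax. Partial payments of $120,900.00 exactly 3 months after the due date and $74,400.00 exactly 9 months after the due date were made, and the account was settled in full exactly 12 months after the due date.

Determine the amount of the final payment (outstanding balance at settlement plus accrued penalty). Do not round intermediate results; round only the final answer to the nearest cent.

Monthly rate = 17.4% ÷ 12 = 1.45%
Balance at month 3: $310,000.0000 × (1 + 0.0145)^3 = $323,681.4776…
After $120,900.00 payment: $323,681.4776… − $120,900.00 = $202,781.4776…
Balance at month 9: $202,781.4776… × (1 + 0.0145)^6 = $221,075.4875…
After $74,400.00 payment: $221,075.4875… − $74,400.00 = $146,675.4875…
Balance at month 12: $146,675.4875… × (1 + 0.0145)^3 = $153,148.8340…
Penalty: 12 × 2% × $310,000.00 = $74,400.00
Final settlement = outstanding balance + penalty = $153,148.8340… + $74,400.00 = $227,548.83

$227,548.83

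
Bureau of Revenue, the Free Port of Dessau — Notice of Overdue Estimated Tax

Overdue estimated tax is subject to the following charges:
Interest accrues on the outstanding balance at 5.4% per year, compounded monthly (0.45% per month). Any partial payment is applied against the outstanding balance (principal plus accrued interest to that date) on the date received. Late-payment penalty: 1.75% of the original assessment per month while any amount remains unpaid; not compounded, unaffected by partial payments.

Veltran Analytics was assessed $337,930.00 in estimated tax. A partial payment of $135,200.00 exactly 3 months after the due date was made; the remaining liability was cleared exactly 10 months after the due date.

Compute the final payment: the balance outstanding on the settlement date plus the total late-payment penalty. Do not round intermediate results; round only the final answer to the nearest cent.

$273,069.54

Balance at month 3: $337,930.0000 × (1 + 0.0045)^3 = $342,512.6150…
After $135,200.00 payment: $342,512.6150… − $135,200.00 = $207,312.6150…
Balance at month 10: $207,312.6150… × (1 + 0.0045)^7 = $213,931.7863…
Penalty: 10 × 1.75% × $337,930.00 = $59,137.75
Final settlement = outstanding balance + penalty = $213,931.7863… + $59,137.75 = $273,069.54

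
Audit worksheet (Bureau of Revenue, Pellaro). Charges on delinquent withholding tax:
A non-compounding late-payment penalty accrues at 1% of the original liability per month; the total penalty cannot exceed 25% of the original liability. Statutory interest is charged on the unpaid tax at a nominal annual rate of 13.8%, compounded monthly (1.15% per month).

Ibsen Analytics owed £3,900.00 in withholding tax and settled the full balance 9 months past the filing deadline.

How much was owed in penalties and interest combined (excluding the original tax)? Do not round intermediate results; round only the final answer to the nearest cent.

Penalty: 9 × 1% × £3,900.00 = £351.00 (below the 25% cap of £975.00)
Interest: £3,900.00 × ((1 + 0.0115)^9 − 1) = £3,900.00 × 0.1083910… = £422.7248…
Penalties + interest = £351.0000 + £422.7248… = £773.72

£773.72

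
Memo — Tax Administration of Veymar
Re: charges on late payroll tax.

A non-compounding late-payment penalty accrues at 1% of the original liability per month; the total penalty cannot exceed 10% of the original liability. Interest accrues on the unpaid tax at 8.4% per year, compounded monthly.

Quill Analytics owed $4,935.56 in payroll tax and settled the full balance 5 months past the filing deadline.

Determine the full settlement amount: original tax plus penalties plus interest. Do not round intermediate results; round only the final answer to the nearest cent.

$5,357.52

Penalty: 5 × 1% × $4,935.56 = $246.78… (below the 10% cap of $493.56…)
Interest (8.4%/yr ÷ 12 = 0.7%/month): $4,935.56 × ((1 + 0.007)^5 − 1) = $175.1800…
Total = $4,935.56 + $246.7780 + $175.1800… = $5,357.52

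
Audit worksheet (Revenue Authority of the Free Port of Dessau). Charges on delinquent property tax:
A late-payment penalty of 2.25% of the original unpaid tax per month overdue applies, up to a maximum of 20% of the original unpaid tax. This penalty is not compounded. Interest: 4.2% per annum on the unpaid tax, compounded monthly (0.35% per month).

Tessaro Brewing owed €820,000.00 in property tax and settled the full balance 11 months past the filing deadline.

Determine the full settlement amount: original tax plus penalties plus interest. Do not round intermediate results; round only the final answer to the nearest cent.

€1,016,128.32

Penalty (uncapped): 11 × 2.25% × €820,000.00 = €202,950.00; cap = 20% × €820,000.00 = €164,000.00 → penalty = €164,000.00
Interest: €820,000.00 × ((1 + 0.0035)^11 − 1) = €820,000.00 × 0.0391809… = €32,128.3168…
Total = €820,000.00 + €164,000.0000 + €32,128.3168… = €1,016,128.32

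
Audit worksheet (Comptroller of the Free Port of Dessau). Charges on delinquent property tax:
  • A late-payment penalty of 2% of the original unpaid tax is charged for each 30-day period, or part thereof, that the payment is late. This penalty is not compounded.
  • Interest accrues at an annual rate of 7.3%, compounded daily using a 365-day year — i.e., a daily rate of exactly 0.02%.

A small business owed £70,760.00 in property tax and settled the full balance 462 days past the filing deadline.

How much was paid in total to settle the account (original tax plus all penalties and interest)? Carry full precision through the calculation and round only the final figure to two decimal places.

Penalty periods: ⌈462/30⌉ = 16; penalty = 16 × 2% × £70,760.00 = £22,643.20
Interest: £70,760.00 × ((1 + 0.0002)^462 − 1) = £70,760.00 × 0.09679332… = £6,849.0955…
Total = £70,760.00 + £22,643.2000 + £6,849.0955… = £100,252.30

£100,252.30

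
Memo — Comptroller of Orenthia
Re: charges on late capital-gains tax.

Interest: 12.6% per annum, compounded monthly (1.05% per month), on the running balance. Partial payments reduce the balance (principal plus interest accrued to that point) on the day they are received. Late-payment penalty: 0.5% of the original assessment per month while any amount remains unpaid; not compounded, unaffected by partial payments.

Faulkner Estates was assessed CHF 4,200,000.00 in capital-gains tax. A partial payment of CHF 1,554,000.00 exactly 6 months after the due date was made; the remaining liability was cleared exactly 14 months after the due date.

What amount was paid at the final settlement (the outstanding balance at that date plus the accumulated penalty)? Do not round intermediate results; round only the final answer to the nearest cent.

Balance at month 6: CHF 4,200,000.0000 × (1 + 0.0105)^6 = CHF 4,471,643.7595…
After CHF 1,554,000.00 payment: CHF 4,471,643.7595… − CHF 1,554,000.00 = CHF 2,917,643.7595…
Balance at month 14: CHF 2,917,643.7595… × (1 + 0.0105)^8 = CHF 3,171,924.2471…
Penalty: 14 × 0.5% × CHF 4,200,000.00 = CHF 294,000.00
Final settlement = outstanding balance + penalty = CHF 3,171,924.2471… + CHF 294,000.00 = CHF 3,465,924.25

CHF 3,465,924.25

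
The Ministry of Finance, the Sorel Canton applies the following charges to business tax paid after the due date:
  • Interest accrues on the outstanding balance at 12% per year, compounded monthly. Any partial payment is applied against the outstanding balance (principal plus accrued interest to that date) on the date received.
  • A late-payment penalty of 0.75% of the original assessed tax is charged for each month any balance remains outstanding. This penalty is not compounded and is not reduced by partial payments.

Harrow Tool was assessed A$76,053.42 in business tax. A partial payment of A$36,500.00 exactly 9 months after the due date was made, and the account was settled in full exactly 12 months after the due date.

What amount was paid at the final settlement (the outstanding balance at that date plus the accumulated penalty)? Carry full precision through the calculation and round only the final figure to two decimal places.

Monthly rate = 12% ÷ 12 = 1%
Balance at month 9: A$76,053.4200 × (1 + 0.01)^9 = A$83,178.5054…
After A$36,500.00 payment: A$83,178.5054… − A$36,500.00 = A$46,678.5054…
Balance at month 12: A$46,678.5054… × (1 + 0.01)^3 = A$48,092.9108…
Penalty: 12 × 0.75% × A$76,053.42 = A$6,844.81…
Final settlement = outstanding balance + penalty = A$48,092.9108… + A$6,844.81… = A$54,937.72

A$54,937.72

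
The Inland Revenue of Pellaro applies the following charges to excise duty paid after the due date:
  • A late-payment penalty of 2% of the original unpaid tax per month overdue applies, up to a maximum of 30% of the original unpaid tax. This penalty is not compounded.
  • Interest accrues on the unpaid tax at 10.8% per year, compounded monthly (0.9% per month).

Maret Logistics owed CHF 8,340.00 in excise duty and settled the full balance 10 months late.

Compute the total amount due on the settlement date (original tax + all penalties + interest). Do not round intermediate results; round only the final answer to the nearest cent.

Penalty: 10 × 2% × CHF 8,340.00 = CHF 1,668.00 (below the 30% cap of CHF 2,502.00)
Interest: CHF 8,340.00 × ((1 + 0.009)^10 − 1) = CHF 8,340.00 × 0.0937339… = CHF 781.7405…
Total = CHF 8,340.00 + CHF 1,668.0000 + CHF 781.7405… = CHF 10,789.74

CHF 10,789.74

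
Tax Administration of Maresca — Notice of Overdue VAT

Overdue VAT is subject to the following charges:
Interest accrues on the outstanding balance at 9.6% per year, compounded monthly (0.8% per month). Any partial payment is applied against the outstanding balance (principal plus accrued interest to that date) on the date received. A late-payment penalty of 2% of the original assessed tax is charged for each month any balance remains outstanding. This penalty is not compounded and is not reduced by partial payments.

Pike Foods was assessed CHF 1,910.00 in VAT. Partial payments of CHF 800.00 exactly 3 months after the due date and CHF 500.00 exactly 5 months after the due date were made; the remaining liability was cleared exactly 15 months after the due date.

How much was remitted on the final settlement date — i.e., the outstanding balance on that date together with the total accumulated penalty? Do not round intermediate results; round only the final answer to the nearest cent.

Balance at month 3: CHF 1,910.0000 × (1 + 0.008)^3 = CHF 1,956.2077…
After CHF 800.00 payment: CHF 1,956.2077… − CHF 800.00 = CHF 1,156.2077…
Balance at month 5: CHF 1,156.2077… × (1 + 0.008)^2 = CHF 1,174.7810…
After CHF 500.00 payment: CHF 1,174.7810… − CHF 500.00 = CHF 674.7810…
Balance at month 15: CHF 674.7810… × (1 + 0.008)^10 = CHF 730.7489…
Penalty: 15 × 2% × CHF 1,910.00 = CHF 573.00
Final settlement = outstanding balance + penalty = CHF 730.7489… + CHF 573.00 = CHF 1,303.75

CHF 1,303.75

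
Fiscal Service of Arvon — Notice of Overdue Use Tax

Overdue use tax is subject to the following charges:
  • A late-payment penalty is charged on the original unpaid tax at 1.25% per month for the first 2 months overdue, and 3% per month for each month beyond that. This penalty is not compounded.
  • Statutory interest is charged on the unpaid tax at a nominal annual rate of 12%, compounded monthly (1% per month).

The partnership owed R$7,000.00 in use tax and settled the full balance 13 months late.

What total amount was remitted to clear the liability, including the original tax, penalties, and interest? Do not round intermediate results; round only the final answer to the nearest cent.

R$10,451.65

Penalty, months 1–2: 2 × 1.25% × R$7,000.00 = R$175.00
Penalty, months 3–13: 11 × 3% × R$7,000.00 = R$2,310.00
Interest: R$7,000.00 × ((1 + 0.01)^13 − 1) = R$7,000.00 × 0.1380933… = R$966.6530…
Total = R$7,000.00 + R$2,485.0000 + R$966.6530… = R$10,451.65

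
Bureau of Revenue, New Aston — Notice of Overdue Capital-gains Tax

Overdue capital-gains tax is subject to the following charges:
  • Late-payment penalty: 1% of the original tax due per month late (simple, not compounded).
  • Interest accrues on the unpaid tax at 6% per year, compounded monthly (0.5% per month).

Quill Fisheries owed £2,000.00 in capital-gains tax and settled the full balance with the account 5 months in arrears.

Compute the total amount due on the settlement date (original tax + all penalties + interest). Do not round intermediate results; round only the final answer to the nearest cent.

£2,150.50

Late-payment penalty = 1% × £2,000.00 × 5 mo = £100.00
Interest: £2,000.00 × ((1 + 0.005)^5 − 1) = £2,000.00 × 0.0252513… = £50.5025…
Total = £2,000.00 + £100.0000 + £50.5025… = £2,150.50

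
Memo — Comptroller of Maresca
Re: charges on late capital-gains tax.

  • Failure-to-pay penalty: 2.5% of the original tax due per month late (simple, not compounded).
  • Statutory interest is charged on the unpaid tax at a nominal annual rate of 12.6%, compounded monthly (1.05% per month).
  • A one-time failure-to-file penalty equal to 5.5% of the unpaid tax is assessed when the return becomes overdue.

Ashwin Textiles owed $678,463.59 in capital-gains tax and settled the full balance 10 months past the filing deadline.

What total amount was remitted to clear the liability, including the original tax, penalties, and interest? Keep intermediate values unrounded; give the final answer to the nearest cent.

$960,095.69

Failure-to-file penalty: 5.5% × $678,463.59 = $37,315.50…
Failure-to-pay penalty: 10 × 2.5% × $678,463.59 = $169,615.90…
Interest: $678,463.59 × ((1 + 0.0105)^10 − 1) = $678,463.59 × 0.1101028… = $74,700.7070…
Total = $678,463.59 + $206,931.3950… + $74,700.7070… = $960,095.69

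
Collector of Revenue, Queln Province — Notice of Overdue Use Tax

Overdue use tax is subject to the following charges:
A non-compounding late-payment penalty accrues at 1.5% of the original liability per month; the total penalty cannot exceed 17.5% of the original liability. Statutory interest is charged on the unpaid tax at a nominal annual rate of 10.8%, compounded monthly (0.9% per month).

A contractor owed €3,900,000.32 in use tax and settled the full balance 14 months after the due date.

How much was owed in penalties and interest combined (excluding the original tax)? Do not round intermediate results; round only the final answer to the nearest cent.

Penalty (uncapped): 14 × 1.5% × €3,900,000.32 = €819,000.07…; cap = 17.5% × €3,900,000.32 = €682,500.06… → penalty = €682,500.06…
Interest: €3,900,000.32 × ((1 + 0.009)^14 − 1) = €3,900,000.32 × 0.1336430… = €521,207.9120…
Penalties + interest = €682,500.0560 + €521,207.9120… = €1,203,707.97

€1,203,707.97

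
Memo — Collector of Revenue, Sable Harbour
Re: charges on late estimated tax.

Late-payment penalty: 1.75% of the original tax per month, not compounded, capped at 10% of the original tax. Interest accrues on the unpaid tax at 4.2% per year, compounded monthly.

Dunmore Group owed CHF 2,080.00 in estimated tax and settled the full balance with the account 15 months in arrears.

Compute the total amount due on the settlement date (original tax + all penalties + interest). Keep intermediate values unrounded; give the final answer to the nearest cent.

CHF 2,399.92

Penalty (uncapped): 15 × 1.75% × CHF 2,080.00 = CHF 546.00; cap = 10% × CHF 2,080.00 = CHF 208.00 → penalty = CHF 208.00
Interest (4.2%/yr ÷ 12 = 0.35%/month): CHF 2,080.00 × ((1 + 0.0035)^15 − 1) = CHF 111.9164…
Total = CHF 2,080.00 + CHF 208.0000 + CHF 111.9164… = CHF 2,399.92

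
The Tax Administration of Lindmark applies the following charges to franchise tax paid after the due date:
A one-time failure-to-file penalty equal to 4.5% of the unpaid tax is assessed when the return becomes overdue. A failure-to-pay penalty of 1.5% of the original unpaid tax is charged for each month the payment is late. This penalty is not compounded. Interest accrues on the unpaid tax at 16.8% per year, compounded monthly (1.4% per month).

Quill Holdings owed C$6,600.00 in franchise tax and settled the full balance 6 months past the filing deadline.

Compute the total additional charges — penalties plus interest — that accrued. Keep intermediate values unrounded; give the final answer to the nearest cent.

Failure-to-file penalty: 4.5% × C$6,600.00 = C$297.00
Failure-to-pay penalty = 1.5% × C$6,600.00 × 6 mo = C$594.00
Interest: C$6,600.00 × ((1 + 0.014)^6 − 1) = C$6,600.00 × 0.0869955… = C$574.1700…
Penalties + interest = C$891.0000 + C$574.1700… = C$1,465.17

C$1,465.17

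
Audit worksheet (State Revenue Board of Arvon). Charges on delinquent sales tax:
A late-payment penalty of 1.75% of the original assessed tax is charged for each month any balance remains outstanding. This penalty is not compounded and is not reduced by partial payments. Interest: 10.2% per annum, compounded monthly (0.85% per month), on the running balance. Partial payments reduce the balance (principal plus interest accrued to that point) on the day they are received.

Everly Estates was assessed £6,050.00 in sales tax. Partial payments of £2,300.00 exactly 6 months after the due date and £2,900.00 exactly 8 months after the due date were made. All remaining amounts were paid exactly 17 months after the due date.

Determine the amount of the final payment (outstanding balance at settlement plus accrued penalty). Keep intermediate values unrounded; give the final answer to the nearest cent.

Balance at month 6: £6,050.0000 × (1 + 0.0085)^6 = £6,365.1815…
After £2,300.00 payment: £6,365.1815… − £2,300.00 = £4,065.1815…
Balance at month 8: £4,065.1815… × (1 + 0.0085)^2 = £4,134.5833…
After £2,900.00 payment: £4,134.5833… − £2,900.00 = £1,234.5833…
Balance at month 17: £1,234.5833… × (1 + 0.0085)^9 = £1,332.3045…
Penalty: 17 × 1.75% × £6,050.00 = £1,799.88…
Final settlement = outstanding balance + penalty = £1,332.3045… + £1,799.88… = £3,132.18

£3,132.18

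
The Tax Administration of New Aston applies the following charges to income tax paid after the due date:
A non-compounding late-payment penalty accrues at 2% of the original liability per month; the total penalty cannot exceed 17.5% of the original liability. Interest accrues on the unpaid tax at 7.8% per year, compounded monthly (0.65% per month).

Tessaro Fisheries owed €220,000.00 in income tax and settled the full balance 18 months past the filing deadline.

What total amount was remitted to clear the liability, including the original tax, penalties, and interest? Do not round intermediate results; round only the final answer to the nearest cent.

€285,712.66

Penalty (uncapped): 18 × 2% × €220,000.00 = €79,200.00; cap = 17.5% × €220,000.00 = €38,500.00 → penalty = €38,500.00
Interest: €220,000.00 × ((1 + 0.0065)^18 − 1) = €220,000.00 × 0.1236939… = €27,212.6596…
Total = €220,000.00 + €38,500.0000 + €27,212.6596… = €285,712.66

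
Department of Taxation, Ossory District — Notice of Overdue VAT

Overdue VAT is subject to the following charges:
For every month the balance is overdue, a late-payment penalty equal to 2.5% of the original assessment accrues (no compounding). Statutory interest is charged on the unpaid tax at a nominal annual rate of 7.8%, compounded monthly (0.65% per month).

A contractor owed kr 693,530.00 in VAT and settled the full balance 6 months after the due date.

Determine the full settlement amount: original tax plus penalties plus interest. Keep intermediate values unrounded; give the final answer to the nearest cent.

Late-payment penalty = 2.5% × kr 693,530.00 × 6 mo = kr 104,029.50
Interest: kr 693,530.00 × ((1 + 0.0065)^6 − 1) = kr 693,530.00 × 0.0396393… = kr 27,491.0225…
Total = kr 693,530.00 + kr 104,029.5000 + kr 27,491.0225… = kr 825,050.52

kr 825,050.52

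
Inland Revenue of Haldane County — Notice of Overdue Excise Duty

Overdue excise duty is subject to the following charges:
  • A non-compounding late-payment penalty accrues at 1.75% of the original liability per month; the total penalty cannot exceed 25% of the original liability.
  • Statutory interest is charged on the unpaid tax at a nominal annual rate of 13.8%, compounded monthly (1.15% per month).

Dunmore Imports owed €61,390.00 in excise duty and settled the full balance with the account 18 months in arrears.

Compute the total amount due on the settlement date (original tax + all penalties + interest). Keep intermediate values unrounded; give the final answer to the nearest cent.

Penalty (uncapped): 18 × 1.75% × €61,390.00 = €19,337.85; cap = 25% × €61,390.00 = €15,347.50 → penalty = €15,347.50
Interest: €61,390.00 × ((1 + 0.0115)^18 − 1) = €61,390.00 × 0.2285306… = €14,029.4917…
Total = €61,390.00 + €15,347.5000 + €14,029.4917… = €90,766.99

€90,766.99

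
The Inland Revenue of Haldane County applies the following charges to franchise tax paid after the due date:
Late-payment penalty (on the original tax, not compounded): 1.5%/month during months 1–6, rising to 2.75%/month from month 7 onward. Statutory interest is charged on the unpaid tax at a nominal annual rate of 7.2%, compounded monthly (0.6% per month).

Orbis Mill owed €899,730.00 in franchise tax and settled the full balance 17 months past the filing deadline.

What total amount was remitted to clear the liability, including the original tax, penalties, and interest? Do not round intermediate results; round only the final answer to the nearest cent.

€1,349,186.53

Penalty, months 1–6: 6 × 1.5% × €899,730.00 = €80,975.70
Penalty, months 7–17: 11 × 2.75% × €899,730.00 = €272,168.33…
Interest: €899,730.00 × ((1 + 0.006)^17 − 1) = €899,730.00 × 0.1070460… = €96,312.5094…
Total = €899,730.00 + €353,144.0250 + €96,312.5094… = €1,349,186.53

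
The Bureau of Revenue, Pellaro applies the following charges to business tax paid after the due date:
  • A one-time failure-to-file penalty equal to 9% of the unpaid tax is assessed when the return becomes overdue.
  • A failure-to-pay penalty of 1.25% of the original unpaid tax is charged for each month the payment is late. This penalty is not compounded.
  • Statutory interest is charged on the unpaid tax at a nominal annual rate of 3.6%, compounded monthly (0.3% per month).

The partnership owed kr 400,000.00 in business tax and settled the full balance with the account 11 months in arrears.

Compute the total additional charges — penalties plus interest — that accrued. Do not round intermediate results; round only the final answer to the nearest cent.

Failure-to-file penalty: 9% × kr 400,000.00 = kr 36,000.00
Failure-to-pay penalty = 1.25% × kr 400,000.00 × 11 mo = kr 55,000.00
Interest: kr 400,000.00 × ((1 + 0.003)^11 − 1) = kr 400,000.00 × 0.0334995… = kr 13,399.7927…
Penalties + interest = kr 91,000.0000 + kr 13,399.7927… = kr 104,399.79

kr 104,399.79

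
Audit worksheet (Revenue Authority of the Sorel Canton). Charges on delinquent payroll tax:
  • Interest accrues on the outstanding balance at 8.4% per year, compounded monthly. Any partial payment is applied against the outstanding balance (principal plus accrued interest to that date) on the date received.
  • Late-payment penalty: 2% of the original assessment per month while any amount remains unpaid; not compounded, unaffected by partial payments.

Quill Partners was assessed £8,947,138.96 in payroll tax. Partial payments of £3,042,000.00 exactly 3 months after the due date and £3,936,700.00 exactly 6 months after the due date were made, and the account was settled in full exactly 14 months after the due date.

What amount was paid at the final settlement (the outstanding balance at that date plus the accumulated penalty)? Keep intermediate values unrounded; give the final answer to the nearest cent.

Monthly rate = 8.4% ÷ 12 = 0.7%
Balance at month 3: £8,947,138.9600 × (1 + 0.007)^3 = £9,136,347.1765…
After £3,042,000.00 payment: £9,136,347.1765… − £3,042,000.00 = £6,094,347.1765…
Balance at month 6: £6,094,347.1765… × (1 + 0.007)^3 = £6,223,226.4266…
After £3,936,700.00 payment: £6,223,226.4266… − £3,936,700.00 = £2,286,526.4266…
Balance at month 14: £2,286,526.4266… × (1 + 0.007)^8 = £2,417,753.3268…
Penalty: 14 × 2% × £8,947,138.96 = £2,505,198.91…
Final settlement = outstanding balance + penalty = £2,417,753.3268… + £2,505,198.91… = £4,922,952.24

£4,922,952.24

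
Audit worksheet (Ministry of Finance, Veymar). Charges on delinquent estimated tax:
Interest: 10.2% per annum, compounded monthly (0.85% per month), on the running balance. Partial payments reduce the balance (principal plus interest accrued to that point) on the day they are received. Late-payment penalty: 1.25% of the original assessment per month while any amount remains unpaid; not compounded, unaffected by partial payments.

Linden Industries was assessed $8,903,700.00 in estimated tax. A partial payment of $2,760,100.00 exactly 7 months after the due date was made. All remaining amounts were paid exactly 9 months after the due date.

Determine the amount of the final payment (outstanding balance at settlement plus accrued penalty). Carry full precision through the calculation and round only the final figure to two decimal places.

Balance at month 7: $8,903,700.0000 × (1 + 0.0085)^7 = $9,447,172.3033…
After $2,760,100.00 payment: $9,447,172.3033… − $2,760,100.00 = $6,687,072.3033…
Balance at month 9: $6,687,072.3033… × (1 + 0.0085)^2 = $6,801,235.6735…
Penalty: 9 × 1.25% × $8,903,700.00 = $1,001,666.25
Final settlement = outstanding balance + penalty = $6,801,235.6735… + $1,001,666.25 = $7,802,901.92

$7,802,901.92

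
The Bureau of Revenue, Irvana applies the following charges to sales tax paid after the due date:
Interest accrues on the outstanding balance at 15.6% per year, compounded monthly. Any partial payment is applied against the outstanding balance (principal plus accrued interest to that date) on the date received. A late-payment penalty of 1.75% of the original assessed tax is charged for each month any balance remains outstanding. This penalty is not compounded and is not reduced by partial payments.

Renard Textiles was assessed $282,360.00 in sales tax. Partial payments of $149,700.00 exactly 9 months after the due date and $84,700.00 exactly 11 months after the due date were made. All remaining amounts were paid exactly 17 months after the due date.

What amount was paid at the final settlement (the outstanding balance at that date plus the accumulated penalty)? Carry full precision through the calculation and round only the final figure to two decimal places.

$178,174.14

Monthly rate = 15.6% ÷ 12 = 1.3%
Balance at month 9: $282,360.0000 × (1 + 0.013)^9 = $317,167.1367…
After $149,700.00 payment: $317,167.1367… − $149,700.00 = $167,467.1367…
Balance at month 11: $167,467.1367… × (1 + 0.013)^2 = $171,849.5842…
After $84,700.00 payment: $171,849.5842… − $84,700.00 = $87,149.5842…
Balance at month 17: $87,149.5842… × (1 + 0.013)^6 = $94,172.0428…
Penalty: 17 × 1.75% × $282,360.00 = $84,002.10
Final settlement = outstanding balance + penalty = $94,172.0428… + $84,002.10 = $178,174.14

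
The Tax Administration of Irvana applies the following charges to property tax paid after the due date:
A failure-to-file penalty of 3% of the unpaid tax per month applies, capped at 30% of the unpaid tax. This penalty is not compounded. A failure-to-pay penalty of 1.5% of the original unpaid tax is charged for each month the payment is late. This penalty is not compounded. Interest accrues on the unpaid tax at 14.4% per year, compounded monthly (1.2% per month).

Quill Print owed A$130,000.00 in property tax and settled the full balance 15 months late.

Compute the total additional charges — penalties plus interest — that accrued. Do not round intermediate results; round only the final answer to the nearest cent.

Failure-to-file: 15 × 3% × A$130,000.00 = A$58,500.00, capped at 30% × A$130,000.00 = A$39,000.00
Failure-to-pay penalty = 1.5% × A$130,000.00 × 15 mo = A$29,250.00
Interest: A$130,000.00 × ((1 + 0.012)^15 − 1) = A$130,000.00 × 0.1959353… = A$25,471.5899…
Penalties + interest = A$68,250.0000 + A$25,471.5899… = A$93,721.59

A$93,721.59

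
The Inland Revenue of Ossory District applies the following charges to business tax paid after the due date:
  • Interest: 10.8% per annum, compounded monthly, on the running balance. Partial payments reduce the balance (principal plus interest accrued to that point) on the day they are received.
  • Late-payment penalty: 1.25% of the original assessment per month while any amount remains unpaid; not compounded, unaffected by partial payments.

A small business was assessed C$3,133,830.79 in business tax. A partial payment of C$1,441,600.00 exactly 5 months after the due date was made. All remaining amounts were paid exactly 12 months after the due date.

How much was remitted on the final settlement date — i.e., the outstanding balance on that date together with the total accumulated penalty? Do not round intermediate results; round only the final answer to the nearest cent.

Monthly rate = 10.8% ÷ 12 = 0.9%
Balance at month 5: C$3,133,830.7900 × (1 + 0.009)^5 = C$3,277,414.5271…
After C$1,441,600.00 payment: C$3,277,414.5271… − C$1,441,600.00 = C$1,835,814.5271…
Balance at month 12: C$1,835,814.5271… × (1 + 0.009)^7 = C$1,954,640.8275…
Penalty: 12 × 1.25% × C$3,133,830.79 = C$470,074.62…
Final settlement = outstanding balance + penalty = C$1,954,640.8275… + C$470,074.62… = C$2,424,715.45

C$2,424,715.45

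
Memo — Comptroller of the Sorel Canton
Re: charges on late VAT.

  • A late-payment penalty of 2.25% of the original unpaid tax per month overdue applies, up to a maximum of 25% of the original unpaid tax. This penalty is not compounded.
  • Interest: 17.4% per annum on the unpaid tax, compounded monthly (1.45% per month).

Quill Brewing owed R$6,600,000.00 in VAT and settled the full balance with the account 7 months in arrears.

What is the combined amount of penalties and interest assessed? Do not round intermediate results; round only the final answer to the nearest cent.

R$1,739,255.18

Penalty: 7 × 2.25% × R$6,600,000.00 = R$1,039,500.00 (below the 25% cap of R$1,650,000.00)
Interest: R$6,600,000.00 × ((1 + 0.0145)^7 − 1) = R$6,600,000.00 × 0.1060235… = R$699,755.1830…
Penalties + interest = R$1,039,500.0000 + R$699,755.1830… = R$1,739,255.18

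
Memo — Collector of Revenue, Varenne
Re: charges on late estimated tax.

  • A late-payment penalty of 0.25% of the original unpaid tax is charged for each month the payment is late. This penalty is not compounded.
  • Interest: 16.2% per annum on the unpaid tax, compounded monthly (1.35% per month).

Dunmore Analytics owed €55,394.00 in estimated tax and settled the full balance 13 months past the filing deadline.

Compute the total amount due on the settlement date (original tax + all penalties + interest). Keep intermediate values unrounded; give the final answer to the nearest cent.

Late-payment penalty: 13 × 0.25% × €55,394.00 = €1,800.31…
Interest: €55,394.00 × ((1 + 0.0135)^13 − 1) = €55,394.00 × 0.1904435… = €10,549.4274…
Total = €55,394.00 + €1,800.3050 + €10,549.4274… = €67,743.73

€67,743.73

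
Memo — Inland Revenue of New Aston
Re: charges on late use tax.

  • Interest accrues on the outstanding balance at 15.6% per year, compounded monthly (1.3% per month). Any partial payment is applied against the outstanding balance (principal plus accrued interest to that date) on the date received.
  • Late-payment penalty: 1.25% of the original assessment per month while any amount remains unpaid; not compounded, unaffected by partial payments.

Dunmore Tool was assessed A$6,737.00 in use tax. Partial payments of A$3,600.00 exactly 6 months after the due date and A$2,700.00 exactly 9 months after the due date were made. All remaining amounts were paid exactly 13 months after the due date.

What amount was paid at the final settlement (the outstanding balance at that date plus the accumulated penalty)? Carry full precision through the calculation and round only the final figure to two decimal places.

Balance at month 6: A$6,737.0000 × (1 + 0.013)^6 = A$7,279.8632…
After A$3,600.00 payment: A$7,279.8632… − A$3,600.00 = A$3,679.8632…
Balance at month 9: A$3,679.8632… × (1 + 0.013)^3 = A$3,825.2517…
After A$2,700.00 payment: A$3,825.2517… − A$2,700.00 = A$1,125.2517…
Balance at month 13: A$1,125.2517… × (1 + 0.013)^4 = A$1,184.9157…
Penalty: 13 × 1.25% × A$6,737.00 = A$1,094.76…
Final settlement = outstanding balance + penalty = A$1,184.9157… + A$1,094.76… = A$2,279.68

A$2,279.68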